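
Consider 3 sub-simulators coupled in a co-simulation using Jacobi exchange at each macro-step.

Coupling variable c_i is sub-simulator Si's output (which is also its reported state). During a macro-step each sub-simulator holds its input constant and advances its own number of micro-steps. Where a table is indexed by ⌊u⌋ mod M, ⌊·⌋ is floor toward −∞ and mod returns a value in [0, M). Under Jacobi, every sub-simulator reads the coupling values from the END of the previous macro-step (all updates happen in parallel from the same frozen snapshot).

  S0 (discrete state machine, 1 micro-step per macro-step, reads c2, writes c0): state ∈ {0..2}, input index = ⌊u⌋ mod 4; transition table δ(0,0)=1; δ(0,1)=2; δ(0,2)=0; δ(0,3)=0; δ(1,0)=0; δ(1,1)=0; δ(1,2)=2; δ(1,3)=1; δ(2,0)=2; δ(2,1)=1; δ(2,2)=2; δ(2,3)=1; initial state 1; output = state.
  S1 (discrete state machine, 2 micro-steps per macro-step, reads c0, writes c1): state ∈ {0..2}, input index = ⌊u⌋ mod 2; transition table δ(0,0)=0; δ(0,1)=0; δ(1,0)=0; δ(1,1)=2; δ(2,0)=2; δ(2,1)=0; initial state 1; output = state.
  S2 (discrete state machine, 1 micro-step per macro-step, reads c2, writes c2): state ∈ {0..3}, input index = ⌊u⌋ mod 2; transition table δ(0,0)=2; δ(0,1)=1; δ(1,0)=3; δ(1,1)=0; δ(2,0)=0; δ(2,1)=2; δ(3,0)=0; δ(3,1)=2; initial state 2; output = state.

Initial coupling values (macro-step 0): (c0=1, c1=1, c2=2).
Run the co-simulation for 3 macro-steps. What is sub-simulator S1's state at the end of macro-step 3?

macro 1: S0 reads c2=2 → after 1×micro: 2; S1 reads c0=1 → after 2×micro: 0; S2 reads c2=2 → after 1×micro: 0 ⇒ (c0=2, c1=0, c2=0)
macro 2: S0 reads c2=0 → after 1×micro: 2; S1 reads c0=2 → after 2×micro: 0; S2 reads c2=0 → after 1×micro: 2 ⇒ (c0=2, c1=0, c2=2)
macro 3: S0 reads c2=2 → after 1×micro: 2; S1 reads c0=2 → after 2×micro: 0; S2 reads c2=2 → after 1×micro: 0 ⇒ (c0=2, c1=0, c2=0)

S1 state at macro-step 3 = 0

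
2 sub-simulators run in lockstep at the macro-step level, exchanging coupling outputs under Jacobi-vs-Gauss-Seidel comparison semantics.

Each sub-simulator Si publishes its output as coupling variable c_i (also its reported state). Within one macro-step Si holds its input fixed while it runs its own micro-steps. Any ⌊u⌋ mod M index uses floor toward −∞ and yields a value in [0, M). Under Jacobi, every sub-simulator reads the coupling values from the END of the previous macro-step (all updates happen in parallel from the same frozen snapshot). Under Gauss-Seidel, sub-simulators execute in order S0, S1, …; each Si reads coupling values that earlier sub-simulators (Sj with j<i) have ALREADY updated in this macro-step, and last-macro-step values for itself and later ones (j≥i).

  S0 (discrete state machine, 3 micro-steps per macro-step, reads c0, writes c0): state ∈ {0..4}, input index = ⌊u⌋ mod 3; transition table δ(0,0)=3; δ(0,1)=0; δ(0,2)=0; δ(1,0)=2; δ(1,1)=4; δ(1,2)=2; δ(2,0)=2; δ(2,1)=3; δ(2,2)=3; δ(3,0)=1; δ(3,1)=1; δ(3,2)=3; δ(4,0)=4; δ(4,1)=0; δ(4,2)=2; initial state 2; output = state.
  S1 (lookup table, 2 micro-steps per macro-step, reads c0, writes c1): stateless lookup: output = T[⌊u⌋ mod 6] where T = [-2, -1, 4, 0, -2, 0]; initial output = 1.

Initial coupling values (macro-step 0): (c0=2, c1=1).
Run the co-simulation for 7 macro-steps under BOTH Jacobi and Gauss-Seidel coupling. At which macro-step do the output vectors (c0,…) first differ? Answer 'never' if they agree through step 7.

[Jacobi] macro 1: S0 reads c0=2 → after 3×micro: 3; S1 reads c0=2 → after 2×micro: 4 ⇒ (c0=3, c1=4)
[Jacobi] macro 2: S0 reads c0=3 → after 3×micro: 2; S1 reads c0=3 → after 2×micro: 0 ⇒ (c0=2, c1=0)
[Jacobi] macro 3: S0 reads c0=2 → after 3×micro: 3; S1 reads c0=2 → after 2×micro: 4 ⇒ (c0=3, c1=4)
[Jacobi] macro 4: S0 reads c0=3 → after 3×micro: 2; S1 reads c0=3 → after 2×micro: 0 ⇒ (c0=2, c1=0)
[Jacobi] macro 5: S0 reads c0=2 → after 3×micro: 3; S1 reads c0=2 → after 2×micro: 4 ⇒ (c0=3, c1=4)
[Jacobi] macro 6: S0 reads c0=3 → after 3×micro: 2; S1 reads c0=3 → after 2×micro: 0 ⇒ (c0=2, c1=0)
[Jacobi] macro 7: S0 reads c0=2 → after 3×micro: 3; S1 reads c0=2 → after 2×micro: 4 ⇒ (c0=3, c1=4)
[Gauss-Seidel] macro 1: S0 reads c0=2 → after 3×micro: 3; S1 reads c0=3 → after 2×micro: 0 ⇒ (c0=3, c1=0)
[Gauss-Seidel] macro 2: S0 reads c0=3 → after 3×micro: 2; S1 reads c0=2 → after 2×micro: 4 ⇒ (c0=2, c1=4)
[Gauss-Seidel] macro 3: S0 reads c0=2 → after 3×micro: 3; S1 reads c0=3 → after 2×micro: 0 ⇒ (c0=3, c1=0)
[Gauss-Seidel] macro 4: S0 reads c0=3 → after 3×micro: 2; S1 reads c0=2 → after 2×micro: 4 ⇒ (c0=2, c1=4)
[Gauss-Seidel] macro 5: S0 reads c0=2 → after 3×micro: 3; S1 reads c0=3 → after 2×micro: 0 ⇒ (c0=3, c1=0)
[Gauss-Seidel] macro 6: S0 reads c0=3 → after 3×micro: 2; S1 reads c0=2 → after 2×micro: 4 ⇒ (c0=2, c1=4)
[Gauss-Seidel] macro 7: S0 reads c0=2 → after 3×micro: 3; S1 reads c0=3 → after 2×micro: 0 ⇒ (c0=3, c1=0)

first divergence at macro-step: 1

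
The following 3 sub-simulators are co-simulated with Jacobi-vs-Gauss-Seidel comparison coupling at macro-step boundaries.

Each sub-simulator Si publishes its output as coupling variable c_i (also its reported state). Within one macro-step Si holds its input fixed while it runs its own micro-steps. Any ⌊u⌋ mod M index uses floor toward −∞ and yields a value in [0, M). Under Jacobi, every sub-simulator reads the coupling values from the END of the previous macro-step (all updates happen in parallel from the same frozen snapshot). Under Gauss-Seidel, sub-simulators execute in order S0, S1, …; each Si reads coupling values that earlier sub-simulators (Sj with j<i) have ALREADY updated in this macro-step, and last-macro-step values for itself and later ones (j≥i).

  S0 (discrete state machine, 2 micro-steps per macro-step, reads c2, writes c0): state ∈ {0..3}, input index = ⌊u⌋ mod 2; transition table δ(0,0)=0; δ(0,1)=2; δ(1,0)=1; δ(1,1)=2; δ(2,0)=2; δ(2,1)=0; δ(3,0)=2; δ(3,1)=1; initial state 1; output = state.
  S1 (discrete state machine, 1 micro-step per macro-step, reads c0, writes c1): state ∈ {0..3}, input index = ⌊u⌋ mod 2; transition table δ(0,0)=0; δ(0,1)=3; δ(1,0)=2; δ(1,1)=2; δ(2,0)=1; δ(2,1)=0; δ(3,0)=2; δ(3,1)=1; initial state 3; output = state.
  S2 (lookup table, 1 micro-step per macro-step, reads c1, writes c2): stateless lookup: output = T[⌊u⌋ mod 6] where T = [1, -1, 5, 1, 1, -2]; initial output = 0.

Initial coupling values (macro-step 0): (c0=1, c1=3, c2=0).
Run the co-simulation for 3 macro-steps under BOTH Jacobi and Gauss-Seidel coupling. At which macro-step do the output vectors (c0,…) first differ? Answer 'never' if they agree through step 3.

[Jacobi] macro 1: S0 reads c2=0 → after 2×micro: 1; S1 reads c0=1 → after 1×micro: 1; S2 reads c1=3 → after 1×micro: 1 ⇒ (c0=1, c1=1, c2=1)
[Jacobi] macro 2: S0 reads c2=1 → after 2×micro: 0; S1 reads c0=1 → after 1×micro: 2; S2 reads c1=1 → after 1×micro: -1 ⇒ (c0=0, c1=2, c2=-1)
[Jacobi] macro 3: S0 reads c2=-1 → after 2×micro: 0; S1 reads c0=0 → after 1×micro: 1; S2 reads c1=2 → after 1×micro: 5 ⇒ (c0=0, c1=1, c2=5)
[Gauss-Seidel] macro 1: S0 reads c2=0 → after 2×micro: 1; S1 reads c0=1 → after 1×micro: 1; S2 reads c1=1 → after 1×micro: -1 ⇒ (c0=1, c1=1, c2=-1)
[Gauss-Seidel] macro 2: S0 reads c2=-1 → after 2×micro: 0; S1 reads c0=0 → after 1×micro: 2; S2 reads c1=2 → after 1×micro: 5 ⇒ (c0=0, c1=2, c2=5)
[Gauss-Seidel] macro 3: S0 reads c2=5 → after 2×micro: 0; S1 reads c0=0 → after 1×micro: 1; S2 reads c1=1 → after 1×micro: -1 ⇒ (c0=0, c1=1, c2=-1)

first divergence at macro-step: 1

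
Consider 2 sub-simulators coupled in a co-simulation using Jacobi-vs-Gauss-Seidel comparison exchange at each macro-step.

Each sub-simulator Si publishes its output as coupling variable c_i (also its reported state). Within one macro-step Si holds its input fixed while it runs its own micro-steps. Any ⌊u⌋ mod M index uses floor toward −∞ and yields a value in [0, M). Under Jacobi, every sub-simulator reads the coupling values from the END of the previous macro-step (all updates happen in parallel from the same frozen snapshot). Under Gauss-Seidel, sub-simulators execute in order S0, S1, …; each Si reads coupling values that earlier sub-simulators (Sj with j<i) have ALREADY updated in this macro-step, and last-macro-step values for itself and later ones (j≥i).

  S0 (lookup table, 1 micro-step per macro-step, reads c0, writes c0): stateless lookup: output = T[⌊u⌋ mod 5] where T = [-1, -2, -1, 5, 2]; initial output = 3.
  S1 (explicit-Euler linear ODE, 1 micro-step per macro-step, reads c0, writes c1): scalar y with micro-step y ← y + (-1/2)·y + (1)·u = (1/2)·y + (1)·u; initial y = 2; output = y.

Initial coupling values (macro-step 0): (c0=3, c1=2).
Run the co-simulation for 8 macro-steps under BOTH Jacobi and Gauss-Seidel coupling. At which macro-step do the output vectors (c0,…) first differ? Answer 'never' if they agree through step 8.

first divergence at macro-step: 1

[Jacobi] macro 1: S0 reads c0=3 → after 1×micro: 5; S1 reads c0=3 → after 1×micro: 4 ⇒ (c0=5, c1=4)
[Jacobi] macro 2: S0 reads c0=5 → after 1×micro: -1; S1 reads c0=5 → after 1×micro: 7 ⇒ (c0=-1, c1=7)
[Jacobi] macro 3: S0 reads c0=-1 → after 1×micro: 2; S1 reads c0=-1 → after 1×micro: 5/2 ⇒ (c0=2, c1=5/2)
[Jacobi] macro 4: S0 reads c0=2 → after 1×micro: -1; S1 reads c0=2 → after 1×micro: 13/4 ⇒ (c0=-1, c1=13/4)
[Jacobi] macro 5: S0 reads c0=-1 → after 1×micro: 2; S1 reads c0=-1 → after 1×micro: 5/8 ⇒ (c0=2, c1=5/8)
[Jacobi] macro 6: S0 reads c0=2 → after 1×micro: -1; S1 reads c0=2 → after 1×micro: 37/16 ⇒ (c0=-1, c1=37/16)
[Jacobi] macro 7: S0 reads c0=-1 → after 1×micro: 2; S1 reads c0=-1 → after 1×micro: 5/32 ⇒ (c0=2, c1=5/32)
[Jacobi] macro 8: S0 reads c0=2 → after 1×micro: -1; S1 reads c0=2 → after 1×micro: 133/64 ⇒ (c0=-1, c1=133/64)
[Gauss-Seidel] macro 1: S0 reads c0=3 → after 1×micro: 5; S1 reads c0=5 → after 1×micro: 6 ⇒ (c0=5, c1=6)
[Gauss-Seidel] macro 2: S0 reads c0=5 → after 1×micro: -1; S1 reads c0=-1 → after 1×micro: 2 ⇒ (c0=-1, c1=2)
[Gauss-Seidel] macro 3: S0 reads c0=-1 → after 1×micro: 2; S1 reads c0=2 → after 1×micro: 3 ⇒ (c0=2, c1=3)
[Gauss-Seidel] macro 4: S0 reads c0=2 → after 1×micro: -1; S1 reads c0=-1 → after 1×micro: 1/2 ⇒ (c0=-1, c1=1/2)
[Gauss-Seidel] macro 5: S0 reads c0=-1 → after 1×micro: 2; S1 reads c0=2 → after 1×micro: 9/4 ⇒ (c0=2, c1=9/4)
[Gauss-Seidel] macro 6: S0 reads c0=2 → after 1×micro: -1; S1 reads c0=-1 → after 1×micro: 1/8 ⇒ (c0=-1, c1=1/8)
[Gauss-Seidel] macro 7: S0 reads c0=-1 → after 1×micro: 2; S1 reads c0=2 → after 1×micro: 33/16 ⇒ (c0=2, c1=33/16)
[Gauss-Seidel] macro 8: S0 reads c0=2 → after 1×micro: -1; S1 reads c0=-1 → after 1×micro: 1/32 ⇒ (c0=-1, c1=1/32)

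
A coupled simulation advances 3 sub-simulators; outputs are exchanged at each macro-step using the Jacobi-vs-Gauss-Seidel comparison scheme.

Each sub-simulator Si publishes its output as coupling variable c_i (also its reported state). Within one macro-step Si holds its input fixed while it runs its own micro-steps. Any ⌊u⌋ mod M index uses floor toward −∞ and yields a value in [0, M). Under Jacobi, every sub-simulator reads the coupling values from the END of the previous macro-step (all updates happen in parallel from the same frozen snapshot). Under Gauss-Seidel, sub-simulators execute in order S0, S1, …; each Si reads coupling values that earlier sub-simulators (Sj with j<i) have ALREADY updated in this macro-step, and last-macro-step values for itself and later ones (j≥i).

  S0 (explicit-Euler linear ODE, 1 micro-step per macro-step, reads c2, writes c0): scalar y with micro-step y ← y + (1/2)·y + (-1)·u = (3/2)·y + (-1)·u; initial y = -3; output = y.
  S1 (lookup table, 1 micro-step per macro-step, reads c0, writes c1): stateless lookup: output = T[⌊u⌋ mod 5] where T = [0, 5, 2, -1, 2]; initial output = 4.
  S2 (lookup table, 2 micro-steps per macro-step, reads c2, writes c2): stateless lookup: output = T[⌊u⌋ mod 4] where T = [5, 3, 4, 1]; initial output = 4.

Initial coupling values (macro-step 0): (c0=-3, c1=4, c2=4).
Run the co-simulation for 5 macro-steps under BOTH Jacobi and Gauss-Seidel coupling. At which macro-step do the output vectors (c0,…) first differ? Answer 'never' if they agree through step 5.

[Jacobi] macro 1: S0 reads c2=4 → after 1×micro: -17/2; S1 reads c0=-3 → after 1×micro: 2; S2 reads c2=4 → after 2×micro: 5 ⇒ (c0=-17/2, c1=2, c2=5)
[Jacobi] macro 2: S0 reads c2=5 → after 1×micro: -71/4; S1 reads c0=-17/2 → after 1×micro: 5; S2 reads c2=5 → after 2×micro: 3 ⇒ (c0=-71/4, c1=5, c2=3)
[Jacobi] macro 3: S0 reads c2=3 → after 1×micro: -237/8; S1 reads c0=-71/4 → after 1×micro: 2; S2 reads c2=3 → after 2×micro: 1 ⇒ (c0=-237/8, c1=2, c2=1)
[Jacobi] macro 4: S0 reads c2=1 → after 1×micro: -727/16; S1 reads c0=-237/8 → after 1×micro: 0; S2 reads c2=1 → after 2×micro: 3 ⇒ (c0=-727/16, c1=0, c2=3)
[Jacobi] macro 5: S0 reads c2=3 → after 1×micro: -2277/32; S1 reads c0=-727/16 → after 1×micro: 2; S2 reads c2=3 → after 2×micro: 1 ⇒ (c0=-2277/32, c1=2, c2=1)
[Gauss-Seidel] macro 1: S0 reads c2=4 → after 1×micro: -17/2; S1 reads c0=-17/2 → after 1×micro: 5; S2 reads c2=4 → after 2×micro: 5 ⇒ (c0=-17/2, c1=5, c2=5)
[Gauss-Seidel] macro 2: S0 reads c2=5 → after 1×micro: -71/4; S1 reads c0=-71/4 → after 1×micro: 2; S2 reads c2=5 → after 2×micro: 3 ⇒ (c0=-71/4, c1=2, c2=3)
[Gauss-Seidel] macro 3: S0 reads c2=3 → after 1×micro: -237/8; S1 reads c0=-237/8 → after 1×micro: 0; S2 reads c2=3 → after 2×micro: 1 ⇒ (c0=-237/8, c1=0, c2=1)
[Gauss-Seidel] macro 4: S0 reads c2=1 → after 1×micro: -727/16; S1 reads c0=-727/16 → after 1×micro: 2; S2 reads c2=1 → after 2×micro: 3 ⇒ (c0=-727/16, c1=2, c2=3)
[Gauss-Seidel] macro 5: S0 reads c2=3 → after 1×micro: -2277/32; S1 reads c0=-2277/32 → after 1×micro: -1; S2 reads c2=3 → after 2×micro: 1 ⇒ (c0=-2277/32, c1=-1, c2=1)

first divergence at macro-step: 1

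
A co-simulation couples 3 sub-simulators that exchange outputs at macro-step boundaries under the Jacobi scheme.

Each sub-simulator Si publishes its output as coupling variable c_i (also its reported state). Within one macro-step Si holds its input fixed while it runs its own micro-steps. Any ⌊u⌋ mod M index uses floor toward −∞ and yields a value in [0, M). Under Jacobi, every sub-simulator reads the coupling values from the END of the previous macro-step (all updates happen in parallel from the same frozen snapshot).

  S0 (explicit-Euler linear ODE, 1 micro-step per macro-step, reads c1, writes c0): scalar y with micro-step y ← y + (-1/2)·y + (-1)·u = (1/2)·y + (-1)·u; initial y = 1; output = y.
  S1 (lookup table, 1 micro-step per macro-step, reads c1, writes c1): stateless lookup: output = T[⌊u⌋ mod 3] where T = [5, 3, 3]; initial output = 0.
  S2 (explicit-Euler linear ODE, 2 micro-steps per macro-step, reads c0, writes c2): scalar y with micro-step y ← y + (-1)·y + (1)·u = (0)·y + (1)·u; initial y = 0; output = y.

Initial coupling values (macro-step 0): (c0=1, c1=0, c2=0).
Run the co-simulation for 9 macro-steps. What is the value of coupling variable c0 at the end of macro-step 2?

macro 1: S0 reads c1=0 → after 1×micro: 1/2; S1 reads c1=0 → after 1×micro: 5; S2 reads c0=1 → after 2×micro: 1 ⇒ (c0=1/2, c1=5, c2=1)
macro 2: S0 reads c1=5 → after 1×micro: -19/4; S1 reads c1=5 → after 1×micro: 3; S2 reads c0=1/2 → after 2×micro: 1/2 ⇒ (c0=-19/4, c1=3, c2=1/2)
macro 3: S0 reads c1=3 → after 1×micro: -43/8; S1 reads c1=3 → after 1×micro: 5; S2 reads c0=-19/4 → after 2×micro: -19/4 ⇒ (c0=-43/8, c1=5, c2=-19/4)
macro 4: S0 reads c1=5 → after 1×micro: -123/16; S1 reads c1=5 → after 1×micro: 3; S2 reads c0=-43/8 → after 2×micro: -43/8 ⇒ (c0=-123/16, c1=3, c2=-43/8)
macro 5: S0 reads c1=3 → after 1×micro: -219/32; S1 reads c1=3 → after 1×micro: 5; S2 reads c0=-123/16 → after 2×micro: -123/16 ⇒ (c0=-219/32, c1=5, c2=-123/16)
macro 6: S0 reads c1=5 → after 1×micro: -539/64; S1 reads c1=5 → after 1×micro: 3; S2 reads c0=-219/32 → after 2×micro: -219/32 ⇒ (c0=-539/64, c1=3, c2=-219/32)
macro 7: S0 reads c1=3 → after 1×micro: -923/128; S1 reads c1=3 → after 1×micro: 5; S2 reads c0=-539/64 → after 2×micro: -539/64 ⇒ (c0=-923/128, c1=5, c2=-539/64)
macro 8: S0 reads c1=5 → after 1×micro: -2203/256; S1 reads c1=5 → after 1×micro: 3; S2 reads c0=-923/128 → after 2×micro: -923/128 ⇒ (c0=-2203/256, c1=3, c2=-923/128)
macro 9: S0 reads c1=3 → after 1×micro: -3739/512; S1 reads c1=3 → after 1×micro: 5; S2 reads c0=-2203/256 → after 2×micro: -2203/256 ⇒ (c0=-3739/512, c1=5, c2=-2203/256)

c0 at macro-step 2 = -19/4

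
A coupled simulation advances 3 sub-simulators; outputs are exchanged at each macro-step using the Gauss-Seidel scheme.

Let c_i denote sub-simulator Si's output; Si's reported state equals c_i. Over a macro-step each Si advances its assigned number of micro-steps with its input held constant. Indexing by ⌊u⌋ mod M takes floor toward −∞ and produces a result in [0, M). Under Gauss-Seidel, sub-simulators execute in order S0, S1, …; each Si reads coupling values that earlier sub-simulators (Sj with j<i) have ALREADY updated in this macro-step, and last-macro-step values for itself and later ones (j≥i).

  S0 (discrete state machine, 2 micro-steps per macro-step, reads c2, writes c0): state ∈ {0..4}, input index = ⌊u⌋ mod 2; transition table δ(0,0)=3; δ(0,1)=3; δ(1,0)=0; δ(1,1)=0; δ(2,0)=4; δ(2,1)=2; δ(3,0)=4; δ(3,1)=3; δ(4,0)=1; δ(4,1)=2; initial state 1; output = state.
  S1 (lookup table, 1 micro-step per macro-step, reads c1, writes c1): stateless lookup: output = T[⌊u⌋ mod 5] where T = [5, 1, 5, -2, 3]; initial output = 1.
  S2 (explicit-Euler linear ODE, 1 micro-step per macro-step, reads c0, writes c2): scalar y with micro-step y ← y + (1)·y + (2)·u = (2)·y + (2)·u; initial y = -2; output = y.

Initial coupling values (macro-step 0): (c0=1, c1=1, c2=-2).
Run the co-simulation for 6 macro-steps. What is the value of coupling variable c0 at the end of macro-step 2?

c0 at macro-step 2 = 1

macro 1: S0 reads c2=-2 → after 2×micro: 3; S1 reads c1=1 → after 1×micro: 1; S2 reads c0=3 → after 1×micro: 2 ⇒ (c0=3, c1=1, c2=2)
macro 2: S0 reads c2=2 → after 2×micro: 1; S1 reads c1=1 → after 1×micro: 1; S2 reads c0=1 → after 1×micro: 6 ⇒ (c0=1, c1=1, c2=6)
macro 3: S0 reads c2=6 → after 2×micro: 3; S1 reads c1=1 → after 1×micro: 1; S2 reads c0=3 → after 1×micro: 18 ⇒ (c0=3, c1=1, c2=18)
macro 4: S0 reads c2=18 → after 2×micro: 1; S1 reads c1=1 → after 1×micro: 1; S2 reads c0=1 → after 1×micro: 38 ⇒ (c0=1, c1=1, c2=38)
macro 5: S0 reads c2=38 → after 2×micro: 3; S1 reads c1=1 → after 1×micro: 1; S2 reads c0=3 → after 1×micro: 82 ⇒ (c0=3, c1=1, c2=82)
macro 6: S0 reads c2=82 → after 2×micro: 1; S1 reads c1=1 → after 1×micro: 1; S2 reads c0=1 → after 1×micro: 166 ⇒ (c0=1, c1=1, c2=166)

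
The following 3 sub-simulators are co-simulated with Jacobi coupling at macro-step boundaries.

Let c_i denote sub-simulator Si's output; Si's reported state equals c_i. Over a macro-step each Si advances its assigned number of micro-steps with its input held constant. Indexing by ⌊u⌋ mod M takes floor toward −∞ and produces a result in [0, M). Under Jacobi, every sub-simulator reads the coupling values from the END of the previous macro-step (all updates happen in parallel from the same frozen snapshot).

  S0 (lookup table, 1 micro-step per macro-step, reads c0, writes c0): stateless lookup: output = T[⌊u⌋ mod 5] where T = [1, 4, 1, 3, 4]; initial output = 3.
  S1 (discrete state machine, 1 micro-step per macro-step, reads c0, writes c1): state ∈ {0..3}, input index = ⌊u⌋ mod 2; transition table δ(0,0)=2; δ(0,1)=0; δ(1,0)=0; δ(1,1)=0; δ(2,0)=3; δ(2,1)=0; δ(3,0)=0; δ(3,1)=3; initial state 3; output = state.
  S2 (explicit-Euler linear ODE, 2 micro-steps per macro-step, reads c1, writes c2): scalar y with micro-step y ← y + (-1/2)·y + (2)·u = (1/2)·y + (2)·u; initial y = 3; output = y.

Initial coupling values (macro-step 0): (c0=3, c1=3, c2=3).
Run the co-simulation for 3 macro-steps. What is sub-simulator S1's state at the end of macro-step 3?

S1 state at macro-step 3 = 3

macro 1: S0 reads c0=3 → after 1×micro: 3; S1 reads c0=3 → after 1×micro: 3; S2 reads c1=3 → after 2×micro: 39/4 ⇒ (c0=3, c1=3, c2=39/4)
macro 2: S0 reads c0=3 → after 1×micro: 3; S1 reads c0=3 → after 1×micro: 3; S2 reads c1=3 → after 2×micro: 183/16 ⇒ (c0=3, c1=3, c2=183/16)
macro 3: S0 reads c0=3 → after 1×micro: 3; S1 reads c0=3 → after 1×micro: 3; S2 reads c1=3 → after 2×micro: 759/64 ⇒ (c0=3, c1=3, c2=759/64)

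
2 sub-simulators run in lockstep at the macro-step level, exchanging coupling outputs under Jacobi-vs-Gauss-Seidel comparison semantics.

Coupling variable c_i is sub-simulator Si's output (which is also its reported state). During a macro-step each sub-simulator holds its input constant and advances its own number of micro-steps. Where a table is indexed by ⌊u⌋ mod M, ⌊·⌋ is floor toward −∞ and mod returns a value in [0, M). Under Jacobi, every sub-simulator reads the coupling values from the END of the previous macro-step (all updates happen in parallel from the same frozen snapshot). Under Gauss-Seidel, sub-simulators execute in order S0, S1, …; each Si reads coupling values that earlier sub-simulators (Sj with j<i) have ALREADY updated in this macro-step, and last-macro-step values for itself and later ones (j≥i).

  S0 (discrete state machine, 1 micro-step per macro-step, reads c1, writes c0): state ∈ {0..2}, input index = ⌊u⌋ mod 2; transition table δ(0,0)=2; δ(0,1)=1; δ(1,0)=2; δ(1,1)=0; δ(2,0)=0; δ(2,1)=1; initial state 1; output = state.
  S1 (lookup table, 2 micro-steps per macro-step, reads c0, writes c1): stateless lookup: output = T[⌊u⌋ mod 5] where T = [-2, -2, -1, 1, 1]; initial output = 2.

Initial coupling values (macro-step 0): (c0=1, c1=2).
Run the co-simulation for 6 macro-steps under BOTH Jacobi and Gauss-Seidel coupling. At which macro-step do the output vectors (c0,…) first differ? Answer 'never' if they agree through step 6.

[Jacobi] macro 1: S0 reads c1=2 → after 1×micro: 2; S1 reads c0=1 → after 2×micro: -2 ⇒ (c0=2, c1=-2)
[Jacobi] macro 2: S0 reads c1=-2 → after 1×micro: 0; S1 reads c0=2 → after 2×micro: -1 ⇒ (c0=0, c1=-1)
[Jacobi] macro 3: S0 reads c1=-1 → after 1×micro: 1; S1 reads c0=0 → after 2×micro: -2 ⇒ (c0=1, c1=-2)
[Jacobi] macro 4: S0 reads c1=-2 → after 1×micro: 2; S1 reads c0=1 → after 2×micro: -2 ⇒ (c0=2, c1=-2)
[Jacobi] macro 5: S0 reads c1=-2 → after 1×micro: 0; S1 reads c0=2 → after 2×micro: -1 ⇒ (c0=0, c1=-1)
[Jacobi] macro 6: S0 reads c1=-1 → after 1×micro: 1; S1 reads c0=0 → after 2×micro: -2 ⇒ (c0=1, c1=-2)
[Gauss-Seidel] macro 1: S0 reads c1=2 → after 1×micro: 2; S1 reads c0=2 → after 2×micro: -1 ⇒ (c0=2, c1=-1)
[Gauss-Seidel] macro 2: S0 reads c1=-1 → after 1×micro: 1; S1 reads c0=1 → after 2×micro: -2 ⇒ (c0=1, c1=-2)
[Gauss-Seidel] macro 3: S0 reads c1=-2 → after 1×micro: 2; S1 reads c0=2 → after 2×micro: -1 ⇒ (c0=2, c1=-1)
[Gauss-Seidel] macro 4: S0 reads c1=-1 → after 1×micro: 1; S1 reads c0=1 → after 2×micro: -2 ⇒ (c0=1, c1=-2)
[Gauss-Seidel] macro 5: S0 reads c1=-2 → after 1×micro: 2; S1 reads c0=2 → after 2×micro: -1 ⇒ (c0=2, c1=-1)
[Gauss-Seidel] macro 6: S0 reads c1=-1 → after 1×micro: 1; S1 reads c0=1 → after 2×micro: -2 ⇒ (c0=1, c1=-2)

first divergence at macro-step: 1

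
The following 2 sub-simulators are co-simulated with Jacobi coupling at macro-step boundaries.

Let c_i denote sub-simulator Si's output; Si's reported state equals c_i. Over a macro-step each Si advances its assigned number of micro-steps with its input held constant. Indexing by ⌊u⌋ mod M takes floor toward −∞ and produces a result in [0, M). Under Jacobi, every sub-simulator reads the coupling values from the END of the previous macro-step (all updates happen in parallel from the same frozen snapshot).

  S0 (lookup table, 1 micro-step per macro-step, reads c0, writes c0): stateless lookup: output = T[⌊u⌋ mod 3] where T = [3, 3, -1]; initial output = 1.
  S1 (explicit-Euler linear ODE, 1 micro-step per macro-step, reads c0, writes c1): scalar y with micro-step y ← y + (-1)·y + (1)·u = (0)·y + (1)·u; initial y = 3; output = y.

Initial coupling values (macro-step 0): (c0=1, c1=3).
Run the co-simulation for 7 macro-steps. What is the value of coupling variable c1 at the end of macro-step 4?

macro 1: S0 reads c0=1 → after 1×micro: 3; S1 reads c0=1 → after 1×micro: 1 ⇒ (c0=3, c1=1)
macro 2: S0 reads c0=3 → after 1×micro: 3; S1 reads c0=3 → after 1×micro: 3 ⇒ (c0=3, c1=3)
macro 3: S0 reads c0=3 → after 1×micro: 3; S1 reads c0=3 → after 1×micro: 3 ⇒ (c0=3, c1=3)
macro 4: S0 reads c0=3 → after 1×micro: 3; S1 reads c0=3 → after 1×micro: 3 ⇒ (c0=3, c1=3)
macro 5: S0 reads c0=3 → after 1×micro: 3; S1 reads c0=3 → after 1×micro: 3 ⇒ (c0=3, c1=3)
macro 6: S0 reads c0=3 → after 1×micro: 3; S1 reads c0=3 → after 1×micro: 3 ⇒ (c0=3, c1=3)
macro 7: S0 reads c0=3 → after 1×micro: 3; S1 reads c0=3 → after 1×micro: 3 ⇒ (c0=3, c1=3)

c1 at macro-step 4 = 3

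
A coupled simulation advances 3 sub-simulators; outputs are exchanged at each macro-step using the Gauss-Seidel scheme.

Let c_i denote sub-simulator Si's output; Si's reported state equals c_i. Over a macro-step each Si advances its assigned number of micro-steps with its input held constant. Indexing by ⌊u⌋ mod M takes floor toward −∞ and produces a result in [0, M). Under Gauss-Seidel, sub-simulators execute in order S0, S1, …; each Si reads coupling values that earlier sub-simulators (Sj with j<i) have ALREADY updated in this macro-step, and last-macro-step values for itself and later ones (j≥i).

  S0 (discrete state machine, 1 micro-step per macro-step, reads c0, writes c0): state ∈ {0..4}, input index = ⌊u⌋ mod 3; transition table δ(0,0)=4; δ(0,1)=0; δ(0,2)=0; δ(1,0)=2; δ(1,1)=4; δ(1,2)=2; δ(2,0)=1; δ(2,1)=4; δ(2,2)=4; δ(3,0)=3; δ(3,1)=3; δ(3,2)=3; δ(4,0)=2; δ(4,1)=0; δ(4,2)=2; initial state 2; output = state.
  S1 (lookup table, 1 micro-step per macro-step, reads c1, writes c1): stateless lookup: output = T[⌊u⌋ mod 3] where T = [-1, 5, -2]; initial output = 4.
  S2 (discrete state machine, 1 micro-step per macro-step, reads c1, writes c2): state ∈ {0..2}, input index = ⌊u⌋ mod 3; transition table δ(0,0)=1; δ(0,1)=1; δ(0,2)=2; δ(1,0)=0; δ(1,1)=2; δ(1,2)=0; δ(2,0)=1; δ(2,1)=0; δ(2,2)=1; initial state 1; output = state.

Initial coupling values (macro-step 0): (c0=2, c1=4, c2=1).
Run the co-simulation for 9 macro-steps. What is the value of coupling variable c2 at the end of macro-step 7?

c2 at macro-step 7 = 0

macro 1: S0 reads c0=2 → after 1×micro: 4; S1 reads c1=4 → after 1×micro: 5; S2 reads c1=5 → after 1×micro: 0 ⇒ (c0=4, c1=5, c2=0)
macro 2: S0 reads c0=4 → after 1×micro: 0; S1 reads c1=5 → after 1×micro: -2; S2 reads c1=-2 → after 1×micro: 1 ⇒ (c0=0, c1=-2, c2=1)
macro 3: S0 reads c0=0 → after 1×micro: 4; S1 reads c1=-2 → after 1×micro: 5; S2 reads c1=5 → after 1×micro: 0 ⇒ (c0=4, c1=5, c2=0)
macro 4: S0 reads c0=4 → after 1×micro: 0; S1 reads c1=5 → after 1×micro: -2; S2 reads c1=-2 → after 1×micro: 1 ⇒ (c0=0, c1=-2, c2=1)
macro 5: S0 reads c0=0 → after 1×micro: 4; S1 reads c1=-2 → after 1×micro: 5; S2 reads c1=5 → after 1×micro: 0 ⇒ (c0=4, c1=5, c2=0)
macro 6: S0 reads c0=4 → after 1×micro: 0; S1 reads c1=5 → after 1×micro: -2; S2 reads c1=-2 → after 1×micro: 1 ⇒ (c0=0, c1=-2, c2=1)
macro 7: S0 reads c0=0 → after 1×micro: 4; S1 reads c1=-2 → after 1×micro: 5; S2 reads c1=5 → after 1×micro: 0 ⇒ (c0=4, c1=5, c2=0)
macro 8: S0 reads c0=4 → after 1×micro: 0; S1 reads c1=5 → after 1×micro: -2; S2 reads c1=-2 → after 1×micro: 1 ⇒ (c0=0, c1=-2, c2=1)
macro 9: S0 reads c0=0 → after 1×micro: 4; S1 reads c1=-2 → after 1×micro: 5; S2 reads c1=5 → after 1×micro: 0 ⇒ (c0=4, c1=5, c2=0)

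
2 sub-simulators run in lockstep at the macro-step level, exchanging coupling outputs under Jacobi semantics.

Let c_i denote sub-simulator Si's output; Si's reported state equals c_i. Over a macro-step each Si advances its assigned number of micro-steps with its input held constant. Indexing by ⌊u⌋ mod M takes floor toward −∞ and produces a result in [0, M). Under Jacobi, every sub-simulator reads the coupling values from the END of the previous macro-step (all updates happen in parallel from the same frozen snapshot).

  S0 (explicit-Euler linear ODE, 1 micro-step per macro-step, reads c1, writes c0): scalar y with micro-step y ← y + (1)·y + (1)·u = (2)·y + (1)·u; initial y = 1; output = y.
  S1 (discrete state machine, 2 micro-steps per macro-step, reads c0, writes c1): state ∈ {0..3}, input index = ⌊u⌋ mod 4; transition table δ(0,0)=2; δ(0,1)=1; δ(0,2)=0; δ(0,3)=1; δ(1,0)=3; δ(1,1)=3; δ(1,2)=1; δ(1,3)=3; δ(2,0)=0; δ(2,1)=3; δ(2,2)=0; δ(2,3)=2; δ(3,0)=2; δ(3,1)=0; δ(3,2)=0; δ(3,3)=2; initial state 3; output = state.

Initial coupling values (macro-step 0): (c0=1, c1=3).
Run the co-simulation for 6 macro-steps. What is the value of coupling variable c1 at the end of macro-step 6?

c1 at macro-step 6 = 0

macro 1: S0 reads c1=3 → after 1×micro: 5; S1 reads c0=1 → after 2×micro: 1 ⇒ (c0=5, c1=1)
macro 2: S0 reads c1=1 → after 1×micro: 11; S1 reads c0=5 → after 2×micro: 0 ⇒ (c0=11, c1=0)
macro 3: S0 reads c1=0 → after 1×micro: 22; S1 reads c0=11 → after 2×micro: 3 ⇒ (c0=22, c1=3)
macro 4: S0 reads c1=3 → after 1×micro: 47; S1 reads c0=22 → after 2×micro: 0 ⇒ (c0=47, c1=0)
macro 5: S0 reads c1=0 → after 1×micro: 94; S1 reads c0=47 → after 2×micro: 3 ⇒ (c0=94, c1=3)
macro 6: S0 reads c1=3 → after 1×micro: 191; S1 reads c0=94 → after 2×micro: 0 ⇒ (c0=191, c1=0)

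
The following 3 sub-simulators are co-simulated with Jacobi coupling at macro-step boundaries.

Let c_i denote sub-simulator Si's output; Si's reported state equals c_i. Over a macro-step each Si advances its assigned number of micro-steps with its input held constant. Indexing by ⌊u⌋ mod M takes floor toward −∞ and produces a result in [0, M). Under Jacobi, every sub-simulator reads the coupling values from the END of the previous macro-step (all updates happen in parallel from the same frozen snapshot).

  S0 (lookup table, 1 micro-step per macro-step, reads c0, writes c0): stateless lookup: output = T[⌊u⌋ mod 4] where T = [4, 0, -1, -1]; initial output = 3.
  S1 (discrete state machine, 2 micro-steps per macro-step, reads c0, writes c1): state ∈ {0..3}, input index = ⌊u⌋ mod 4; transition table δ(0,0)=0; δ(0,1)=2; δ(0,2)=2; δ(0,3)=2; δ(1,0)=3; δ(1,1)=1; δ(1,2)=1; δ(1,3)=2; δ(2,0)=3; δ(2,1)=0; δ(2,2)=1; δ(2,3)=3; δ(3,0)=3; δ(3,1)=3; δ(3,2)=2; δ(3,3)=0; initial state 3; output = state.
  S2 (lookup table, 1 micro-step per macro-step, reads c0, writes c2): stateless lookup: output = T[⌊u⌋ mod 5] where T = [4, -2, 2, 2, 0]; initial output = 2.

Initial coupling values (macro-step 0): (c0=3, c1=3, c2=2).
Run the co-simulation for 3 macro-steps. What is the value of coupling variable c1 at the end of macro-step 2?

macro 1: S0 reads c0=3 → after 1×micro: -1; S1 reads c0=3 → after 2×micro: 2; S2 reads c0=3 → after 1×micro: 2 ⇒ (c0=-1, c1=2, c2=2)
macro 2: S0 reads c0=-1 → after 1×micro: -1; S1 reads c0=-1 → after 2×micro: 0; S2 reads c0=-1 → after 1×micro: 0 ⇒ (c0=-1, c1=0, c2=0)
macro 3: S0 reads c0=-1 → after 1×micro: -1; S1 reads c0=-1 → after 2×micro: 3; S2 reads c0=-1 → after 1×micro: 0 ⇒ (c0=-1, c1=3, c2=0)

c1 at macro-step 2 = 0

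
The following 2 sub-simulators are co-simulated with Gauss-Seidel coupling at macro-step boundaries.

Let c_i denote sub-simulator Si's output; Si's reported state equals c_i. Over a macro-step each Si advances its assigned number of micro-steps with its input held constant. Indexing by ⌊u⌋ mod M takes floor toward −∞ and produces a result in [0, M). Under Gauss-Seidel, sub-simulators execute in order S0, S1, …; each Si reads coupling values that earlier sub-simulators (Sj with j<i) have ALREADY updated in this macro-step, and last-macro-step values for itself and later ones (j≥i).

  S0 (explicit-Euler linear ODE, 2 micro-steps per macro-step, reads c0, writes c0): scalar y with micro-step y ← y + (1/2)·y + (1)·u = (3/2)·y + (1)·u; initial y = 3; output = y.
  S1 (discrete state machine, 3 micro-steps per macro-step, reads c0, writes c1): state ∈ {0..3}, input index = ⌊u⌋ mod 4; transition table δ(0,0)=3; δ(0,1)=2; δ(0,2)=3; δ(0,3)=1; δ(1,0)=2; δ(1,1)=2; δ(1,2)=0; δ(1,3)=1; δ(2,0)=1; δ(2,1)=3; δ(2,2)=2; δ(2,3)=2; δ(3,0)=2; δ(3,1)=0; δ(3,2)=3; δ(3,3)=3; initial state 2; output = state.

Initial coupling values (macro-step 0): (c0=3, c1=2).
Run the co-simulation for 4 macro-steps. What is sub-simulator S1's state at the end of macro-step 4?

S1 state at macro-step 4 = 2

macro 1: S0 reads c0=3 → after 2×micro: 57/4; S1 reads c0=57/4 → after 3×micro: 2 ⇒ (c0=57/4, c1=2)
macro 2: S0 reads c0=57/4 → after 2×micro: 1083/16; S1 reads c0=1083/16 → after 3×micro: 2 ⇒ (c0=1083/16, c1=2)
macro 3: S0 reads c0=1083/16 → after 2×micro: 20577/64; S1 reads c0=20577/64 → after 3×micro: 2 ⇒ (c0=20577/64, c1=2)
macro 4: S0 reads c0=20577/64 → after 2×micro: 390963/256; S1 reads c0=390963/256 → after 3×micro: 2 ⇒ (c0=390963/256, c1=2)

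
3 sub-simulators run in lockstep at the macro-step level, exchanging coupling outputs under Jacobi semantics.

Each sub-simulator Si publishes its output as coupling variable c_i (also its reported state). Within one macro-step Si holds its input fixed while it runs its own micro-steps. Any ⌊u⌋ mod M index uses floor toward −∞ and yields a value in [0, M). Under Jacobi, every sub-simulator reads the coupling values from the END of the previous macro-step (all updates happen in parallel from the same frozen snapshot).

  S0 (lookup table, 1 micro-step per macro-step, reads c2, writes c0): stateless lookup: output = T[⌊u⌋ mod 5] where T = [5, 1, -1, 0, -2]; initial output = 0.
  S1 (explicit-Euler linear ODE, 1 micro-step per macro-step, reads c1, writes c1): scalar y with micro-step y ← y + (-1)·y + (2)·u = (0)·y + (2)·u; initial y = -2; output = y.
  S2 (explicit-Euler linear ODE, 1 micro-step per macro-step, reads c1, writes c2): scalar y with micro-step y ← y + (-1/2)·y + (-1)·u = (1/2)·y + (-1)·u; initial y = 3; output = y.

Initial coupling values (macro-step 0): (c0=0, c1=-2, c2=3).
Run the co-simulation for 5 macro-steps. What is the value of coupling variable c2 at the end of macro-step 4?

macro 1: S0 reads c2=3 → after 1×micro: 0; S1 reads c1=-2 → after 1×micro: -4; S2 reads c1=-2 → after 1×micro: 7/2 ⇒ (c0=0, c1=-4, c2=7/2)
macro 2: S0 reads c2=7/2 → after 1×micro: 0; S1 reads c1=-4 → after 1×micro: -8; S2 reads c1=-4 → after 1×micro: 23/4 ⇒ (c0=0, c1=-8, c2=23/4)
macro 3: S0 reads c2=23/4 → after 1×micro: 5; S1 reads c1=-8 → after 1×micro: -16; S2 reads c1=-8 → after 1×micro: 87/8 ⇒ (c0=5, c1=-16, c2=87/8)
macro 4: S0 reads c2=87/8 → after 1×micro: 5; S1 reads c1=-16 → after 1×micro: -32; S2 reads c1=-16 → after 1×micro: 343/16 ⇒ (c0=5, c1=-32, c2=343/16)
macro 5: S0 reads c2=343/16 → after 1×micro: 1; S1 reads c1=-32 → after 1×micro: -64; S2 reads c1=-32 → after 1×micro: 1367/32 ⇒ (c0=1, c1=-64, c2=1367/32)

c2 at macro-step 4 = 343/16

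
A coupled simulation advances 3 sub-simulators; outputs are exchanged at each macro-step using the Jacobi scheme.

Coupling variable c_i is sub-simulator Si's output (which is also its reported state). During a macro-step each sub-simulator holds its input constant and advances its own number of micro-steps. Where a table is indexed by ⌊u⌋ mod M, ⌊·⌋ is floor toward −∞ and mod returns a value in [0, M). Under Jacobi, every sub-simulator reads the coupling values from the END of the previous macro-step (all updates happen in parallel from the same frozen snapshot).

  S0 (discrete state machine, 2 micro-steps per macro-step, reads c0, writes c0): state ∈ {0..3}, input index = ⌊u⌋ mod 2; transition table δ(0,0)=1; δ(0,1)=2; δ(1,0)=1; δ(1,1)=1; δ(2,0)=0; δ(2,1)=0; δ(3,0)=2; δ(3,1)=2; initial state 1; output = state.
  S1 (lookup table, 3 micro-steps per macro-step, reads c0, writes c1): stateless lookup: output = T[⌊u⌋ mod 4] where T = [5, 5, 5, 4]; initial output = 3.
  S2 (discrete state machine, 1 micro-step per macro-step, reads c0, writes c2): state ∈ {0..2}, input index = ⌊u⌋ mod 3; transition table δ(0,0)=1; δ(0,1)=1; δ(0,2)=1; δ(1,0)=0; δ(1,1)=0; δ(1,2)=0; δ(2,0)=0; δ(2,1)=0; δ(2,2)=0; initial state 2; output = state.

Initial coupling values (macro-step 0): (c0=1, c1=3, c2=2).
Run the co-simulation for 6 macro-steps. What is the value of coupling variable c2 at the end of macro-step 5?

c2 at macro-step 5 = 0

macro 1: S0 reads c0=1 → after 2×micro: 1; S1 reads c0=1 → after 3×micro: 5; S2 reads c0=1 → after 1×micro: 0 ⇒ (c0=1, c1=5, c2=0)
macro 2: S0 reads c0=1 → after 2×micro: 1; S1 reads c0=1 → after 3×micro: 5; S2 reads c0=1 → after 1×micro: 1 ⇒ (c0=1, c1=5, c2=1)
macro 3: S0 reads c0=1 → after 2×micro: 1; S1 reads c0=1 → after 3×micro: 5; S2 reads c0=1 → after 1×micro: 0 ⇒ (c0=1, c1=5, c2=0)
macro 4: S0 reads c0=1 → after 2×micro: 1; S1 reads c0=1 → after 3×micro: 5; S2 reads c0=1 → after 1×micro: 1 ⇒ (c0=1, c1=5, c2=1)
macro 5: S0 reads c0=1 → after 2×micro: 1; S1 reads c0=1 → after 3×micro: 5; S2 reads c0=1 → after 1×micro: 0 ⇒ (c0=1, c1=5, c2=0)
macro 6: S0 reads c0=1 → after 2×micro: 1; S1 reads c0=1 → after 3×micro: 5; S2 reads c0=1 → after 1×micro: 1 ⇒ (c0=1, c1=5, c2=1)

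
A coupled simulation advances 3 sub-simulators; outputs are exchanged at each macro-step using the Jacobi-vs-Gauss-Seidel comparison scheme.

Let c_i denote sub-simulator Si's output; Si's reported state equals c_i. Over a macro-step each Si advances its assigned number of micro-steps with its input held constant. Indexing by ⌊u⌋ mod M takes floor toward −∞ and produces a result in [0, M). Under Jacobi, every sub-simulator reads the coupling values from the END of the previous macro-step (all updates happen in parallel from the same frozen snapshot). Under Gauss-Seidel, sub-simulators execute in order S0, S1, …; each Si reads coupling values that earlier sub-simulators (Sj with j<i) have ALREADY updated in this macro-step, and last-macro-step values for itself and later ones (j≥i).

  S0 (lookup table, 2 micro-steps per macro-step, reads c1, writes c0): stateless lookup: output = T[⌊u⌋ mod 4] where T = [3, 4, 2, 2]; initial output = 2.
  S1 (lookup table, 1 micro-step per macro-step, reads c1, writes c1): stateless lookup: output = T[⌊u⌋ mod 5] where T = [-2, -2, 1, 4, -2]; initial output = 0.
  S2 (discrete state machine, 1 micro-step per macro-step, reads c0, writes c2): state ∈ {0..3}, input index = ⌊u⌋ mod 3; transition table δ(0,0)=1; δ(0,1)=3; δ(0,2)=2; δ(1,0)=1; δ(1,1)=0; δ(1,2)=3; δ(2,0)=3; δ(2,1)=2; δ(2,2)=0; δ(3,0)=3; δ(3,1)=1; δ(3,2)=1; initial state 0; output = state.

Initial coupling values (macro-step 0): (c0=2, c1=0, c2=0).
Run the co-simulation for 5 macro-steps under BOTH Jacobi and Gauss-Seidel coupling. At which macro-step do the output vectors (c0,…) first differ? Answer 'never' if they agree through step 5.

[Jacobi] macro 1: S0 reads c1=0 → after 2×micro: 3; S1 reads c1=0 → after 1×micro: -2; S2 reads c0=2 → after 1×micro: 2 ⇒ (c0=3, c1=-2, c2=2)
[Jacobi] macro 2: S0 reads c1=-2 → after 2×micro: 2; S1 reads c1=-2 → after 1×micro: 4; S2 reads c0=3 → after 1×micro: 3 ⇒ (c0=2, c1=4, c2=3)
[Jacobi] macro 3: S0 reads c1=4 → after 2×micro: 3; S1 reads c1=4 → after 1×micro: -2; S2 reads c0=2 → after 1×micro: 1 ⇒ (c0=3, c1=-2, c2=1)
[Jacobi] macro 4: S0 reads c1=-2 → after 2×micro: 2; S1 reads c1=-2 → after 1×micro: 4; S2 reads c0=3 → after 1×micro: 1 ⇒ (c0=2, c1=4, c2=1)
[Jacobi] macro 5: S0 reads c1=4 → after 2×micro: 3; S1 reads c1=4 → after 1×micro: -2; S2 reads c0=2 → after 1×micro: 3 ⇒ (c0=3, c1=-2, c2=3)
[Gauss-Seidel] macro 1: S0 reads c1=0 → after 2×micro: 3; S1 reads c1=0 → after 1×micro: -2; S2 reads c0=3 → after 1×micro: 1 ⇒ (c0=3, c1=-2, c2=1)
[Gauss-Seidel] macro 2: S0 reads c1=-2 → after 2×micro: 2; S1 reads c1=-2 → after 1×micro: 4; S2 reads c0=2 → after 1×micro: 3 ⇒ (c0=2, c1=4, c2=3)
[Gauss-Seidel] macro 3: S0 reads c1=4 → after 2×micro: 3; S1 reads c1=4 → after 1×micro: -2; S2 reads c0=3 → after 1×micro: 3 ⇒ (c0=3, c1=-2, c2=3)
[Gauss-Seidel] macro 4: S0 reads c1=-2 → after 2×micro: 2; S1 reads c1=-2 → after 1×micro: 4; S2 reads c0=2 → after 1×micro: 1 ⇒ (c0=2, c1=4, c2=1)
[Gauss-Seidel] macro 5: S0 reads c1=4 → after 2×micro: 3; S1 reads c1=4 → after 1×micro: -2; S2 reads c0=3 → after 1×micro: 1 ⇒ (c0=3, c1=-2, c2=1)

first divergence at macro-step: 1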